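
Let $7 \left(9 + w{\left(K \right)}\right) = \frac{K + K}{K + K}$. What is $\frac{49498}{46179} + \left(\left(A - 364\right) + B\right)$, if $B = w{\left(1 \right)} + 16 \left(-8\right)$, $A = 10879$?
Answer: $\frac{479301757}{46179} \approx 10379.0$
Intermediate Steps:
$w{\left(K \right)} = - \frac{62}{7}$ ($w{\left(K \right)} = -9 + \frac{\left(K + K\right) \frac{1}{K + K}}{7} = -9 + \frac{2 K \frac{1}{2 K}}{7} = -9 + \frac{1}{7} \cdot 1 = -9 + \frac{1}{7} = - \frac{62}{7}$)
$B = - \frac{958}{7}$ ($B = - \frac{62}{7} + 16 \left(-8\right) = - \frac{62}{7} - 128 = - \frac{958}{7} \approx -136.86$)
$\frac{49498}{46179} + \left(\left(A - 364\right) + B\right) = \frac{49498}{46179} + \left(\left(10879 - 364\right) - \frac{958}{7}\right) = 49498 \cdot \frac{1}{46179} + \left(10515 - \frac{958}{7}\right) = \frac{49498}{46179} + \frac{72647}{7} = \frac{479301757}{46179}$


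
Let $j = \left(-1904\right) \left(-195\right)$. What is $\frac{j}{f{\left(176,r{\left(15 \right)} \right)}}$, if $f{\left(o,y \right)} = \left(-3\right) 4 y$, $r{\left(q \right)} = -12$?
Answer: $\frac{7735}{3} \approx 2578.3$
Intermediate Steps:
$f{\left(o,y \right)} = - 12 y$
$j = 371280$
$\frac{j}{f{\left(176,r{\left(15 \right)} \right)}} = \frac{371280}{\left(-12\right) \left(-12\right)} = \frac{371280}{144} = 371280 \cdot \frac{1}{144} = \frac{7735}{3}$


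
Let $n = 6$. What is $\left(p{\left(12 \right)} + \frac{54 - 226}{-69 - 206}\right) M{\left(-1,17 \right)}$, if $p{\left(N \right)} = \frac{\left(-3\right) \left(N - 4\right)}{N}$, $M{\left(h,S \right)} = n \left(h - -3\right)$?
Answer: $- \frac{4536}{275} \approx -16.495$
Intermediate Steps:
$M{\left(h,S \right)} = 18 + 6 h$ ($M{\left(h,S \right)} = 6 \left(h - -3\right) = 6 \left(h + 3\right) = 6 \left(3 + h\right) = 18 + 6 h$)
$p{\left(N \right)} = \frac{12 - 3 N}{N}$ ($p{\left(N \right)} = \frac{\left(-3\right) \left(-4 + N\right)}{N} = \frac{12 - 3 N}{N}$)
$\left(p{\left(12 \right)} + \frac{54 - 226}{-69 - 206}\right) M{\left(-1,17 \right)} = \left(\left(-3 + \frac{12}{12}\right) + \frac{54 - 226}{-69 - 206}\right) \left(18 + 6 \left(-1\right)\right) = \left(\left(-3 + 12 \cdot \frac{1}{12}\right) - \frac{172}{-275}\right) \left(18 - 6\right) = \left(\left(-3 + 1\right) - - \frac{172}{275}\right) 12 = \left(-2 + \frac{172}{275}\right) 12 = \left(- \frac{378}{275}\right) 12 = - \frac{4536}{275}$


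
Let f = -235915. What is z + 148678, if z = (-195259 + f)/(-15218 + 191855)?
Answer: 26261604712/176637 ≈ 1.4868e+5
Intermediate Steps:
z = -431174/176637 (z = (-195259 - 235915)/(-15218 + 191855) = -431174/176637 ≈ -2.4410)
z + 148678 = -431174/176637 + 148678 = 26261604712/176637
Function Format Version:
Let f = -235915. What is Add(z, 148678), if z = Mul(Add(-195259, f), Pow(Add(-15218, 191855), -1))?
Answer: Rational(26261604712, 176637) ≈ 1.4868e+5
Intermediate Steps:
z = Rational(-431174, 176637) (z = Mul(Add(-195259, -235915), Pow(Add(-15218, 191855), -1)) = Mul(-431174, Pow(176637, -1)) = Mul(-431174, Rational(1, 176637)) = Rational(-431174, 176637) ≈ -2.4410)
Add(z, 148678) = Add(Rational(-431174, 176637), 148678) = Rational(26261604712, 176637)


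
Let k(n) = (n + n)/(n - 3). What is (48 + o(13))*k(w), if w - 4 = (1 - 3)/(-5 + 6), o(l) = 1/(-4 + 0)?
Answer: -191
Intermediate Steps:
o(l) = -1/4 (o(l) = 1/(-4) = -1/4)
w = 2 (w = 4 + (1 - 3)/(-5 + 6) = 4 - 2/1 = 4 - 2*1 = 4 - 2 = 2)
k(n) = 2*n/(-3 + n) (k(n) = (2*n)/(-3 + n) = 2*n/(-3 + n))
(48 + o(13))*k(w) = (48 - 1/4)*(2*2/(-3 + 2)) = 191*(2*2/(-1))/4 = 191*(2*2*(-1))/4 = (191/4)*(-4) = -191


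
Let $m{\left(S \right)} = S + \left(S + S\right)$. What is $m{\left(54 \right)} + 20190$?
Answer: $20352$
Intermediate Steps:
$m{\left(S \right)} = 3 S$ ($m{\left(S \right)} = S + 2 S = 3 S$)
$m{\left(54 \right)} + 20190 = 3 \cdot 54 + 20190 = 162 + 20190 = 20352$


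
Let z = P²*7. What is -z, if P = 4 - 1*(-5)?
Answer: -567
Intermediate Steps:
P = 9 (P = 4 + 5 = 9)
z = 567 (z = 9²*7 = 81*7 = 567)
-z = -1*567 = -567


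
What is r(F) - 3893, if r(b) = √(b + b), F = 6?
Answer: -3893 + 2*√3 ≈ -3889.5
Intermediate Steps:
r(b) = √2*√b (r(b) = √(2*b) = √2*√b)
r(F) - 3893 = √2*√6 - 3893 = 2*√3 - 3893 = -3893 + 2*√3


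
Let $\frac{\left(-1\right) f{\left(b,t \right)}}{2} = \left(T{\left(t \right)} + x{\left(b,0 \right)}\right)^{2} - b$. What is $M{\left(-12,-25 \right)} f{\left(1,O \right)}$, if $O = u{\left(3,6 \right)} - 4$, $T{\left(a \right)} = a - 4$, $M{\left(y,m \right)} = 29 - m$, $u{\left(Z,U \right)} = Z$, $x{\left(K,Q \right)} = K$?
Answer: $-1620$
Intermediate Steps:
$T{\left(a \right)} = -4 + a$ ($T{\left(a \right)} = a - 4 = -4 + a$)
$O = -1$ ($O = 3 - 4 = -1$)
$f{\left(b,t \right)} = - 2 \left(-4 + b + t\right)^{2} + 2 b$ ($f{\left(b,t \right)} = - 2 \left(\left(\left(-4 + t\right) + b\right)^{2} - b\right) = - 2 \left(\left(-4 + b + t\right)^{2} - b\right) = - 2 \left(-4 + b + t\right)^{2} + 2 b$)
$M{\left(-12,-25 \right)} f{\left(1,O \right)} = \left(29 - -25\right) \left(- 2 \left(-4 + 1 - 1\right)^{2} + 2 \cdot 1\right) = \left(29 + 25\right) \left(- 2 \left(-4\right)^{2} + 2\right) = 54 \left(\left(-2\right) 16 + 2\right) = 54 \left(-32 + 2\right) = 54 \left(-30\right) = -1620$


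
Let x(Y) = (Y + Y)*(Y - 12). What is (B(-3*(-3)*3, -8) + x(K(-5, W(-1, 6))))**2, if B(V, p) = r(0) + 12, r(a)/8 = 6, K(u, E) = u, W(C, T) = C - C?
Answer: 52900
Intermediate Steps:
W(C, T) = 0
r(a) = 48 (r(a) = 8*6 = 48)
B(V, p) = 60 (B(V, p) = 48 + 12 = 60)
x(Y) = 2*Y*(-12 + Y) (x(Y) = (2*Y)*(-12 + Y) = 2*Y*(-12 + Y))
(B(-3*(-3)*3, -8) + x(K(-5, W(-1, 6))))**2 = (60 + 2*(-5)*(-12 - 5))**2 = (60 + 2*(-5)*(-17))**2 = (60 + 170)**2 = 230**2 = 52900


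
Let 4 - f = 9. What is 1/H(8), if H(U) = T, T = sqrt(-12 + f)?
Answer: -I*sqrt(17)/17 ≈ -0.24254*I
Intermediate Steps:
f = -5 (f = 4 - 1*9 = 4 - 9 = -5)
T = I*sqrt(17) (T = sqrt(-12 - 5) = sqrt(-17) = I*sqrt(17) ≈ 4.1231*I)
H(U) = I*sqrt(17)
1/H(8) = 1/(I*sqrt(17)) = -I*sqrt(17)/17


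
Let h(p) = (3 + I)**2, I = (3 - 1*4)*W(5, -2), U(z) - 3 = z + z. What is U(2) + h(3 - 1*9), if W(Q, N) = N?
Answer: 32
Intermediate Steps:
U(z) = 3 + 2*z (U(z) = 3 + (z + z) = 3 + 2*z)
I = 2 (I = (3 - 1*4)*(-2) = (3 - 4)*(-2) = -1*(-2) = 2)
h(p) = 25 (h(p) = (3 + 2)**2 = 5**2 = 25)
U(2) + h(3 - 1*9) = (3 + 2*2) + 25 = (3 + 4) + 25 = 7 + 25 = 32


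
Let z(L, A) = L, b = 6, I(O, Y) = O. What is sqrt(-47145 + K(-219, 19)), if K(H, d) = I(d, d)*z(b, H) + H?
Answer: 15*I*sqrt(210) ≈ 217.37*I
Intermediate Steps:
K(H, d) = H + 6*d (K(H, d) = d*6 + H = 6*d + H = H + 6*d)
sqrt(-47145 + K(-219, 19)) = sqrt(-47145 + (-219 + 6*19)) = sqrt(-47145 + (-219 + 114)) = sqrt(-47145 - 105) = sqrt(-47250) = 15*I*sqrt(210)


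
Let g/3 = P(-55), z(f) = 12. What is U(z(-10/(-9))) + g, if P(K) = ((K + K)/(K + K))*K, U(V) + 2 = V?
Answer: -155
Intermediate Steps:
U(V) = -2 + V
P(K) = K (P(K) = ((2*K)/((2*K)))*K = ((2*K)*(1/(2*K)))*K = 1*K = K)
g = -165 (g = 3*(-55) = -165)
U(z(-10/(-9))) + g = (-2 + 12) - 165 = 10 - 165 = -155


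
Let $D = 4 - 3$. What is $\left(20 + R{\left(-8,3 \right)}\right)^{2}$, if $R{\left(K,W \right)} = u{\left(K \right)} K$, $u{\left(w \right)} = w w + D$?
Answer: $250000$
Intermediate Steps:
$D = 1$ ($D = 4 - 3 = 1$)
$u{\left(w \right)} = 1 + w^{2}$ ($u{\left(w \right)} = w w + 1 = w^{2} + 1 = 1 + w^{2}$)
$R{\left(K,W \right)} = K \left(1 + K^{2}\right)$ ($R{\left(K,W \right)} = \left(1 + K^{2}\right) K = K \left(1 + K^{2}\right)$)
$\left(20 + R{\left(-8,3 \right)}\right)^{2} = \left(20 + \left(-8 + \left(-8\right)^{3}\right)\right)^{2} = \left(20 - 520\right)^{2} = \left(-500\right)^{2} = 250000$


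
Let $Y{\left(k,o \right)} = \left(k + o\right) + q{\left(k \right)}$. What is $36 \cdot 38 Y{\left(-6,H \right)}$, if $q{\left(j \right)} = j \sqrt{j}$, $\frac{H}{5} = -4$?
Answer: $-35568 - 8208 i \sqrt{6} \approx -35568.0 - 20105.0 i$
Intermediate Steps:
$H = -20$ ($H = 5 \left(-4\right) = -20$)
$q{\left(j \right)} = j^{\frac{3}{2}}$
$Y{\left(k,o \right)} = k + o + k^{\frac{3}{2}}$ ($Y{\left(k,o \right)} = \left(k + o\right) + k^{\frac{3}{2}} = k + o + k^{\frac{3}{2}}$)
$36 \cdot 38 Y{\left(-6,H \right)} = 36 \cdot 38 \left(-6 - 20 + \left(-6\right)^{\frac{3}{2}}\right) = 1368 \left(-6 - 20 - 6 i \sqrt{6}\right) = 1368 \left(-26 - 6 i \sqrt{6}\right) = -35568 - 8208 i \sqrt{6}$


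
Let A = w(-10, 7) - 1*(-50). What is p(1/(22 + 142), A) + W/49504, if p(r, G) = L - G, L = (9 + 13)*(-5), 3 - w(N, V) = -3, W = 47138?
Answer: -44893/272 ≈ -165.05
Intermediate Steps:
w(N, V) = 6 (w(N, V) = 3 - 1*(-3) = 3 + 3 = 6)
A = 56 (A = 6 - 1*(-50) = 6 + 50 = 56)
L = -110 (L = 22*(-5) = -110)
p(r, G) = -110 - G
p(1/(22 + 142), A) + W/49504 = (-110 - 1*56) + 47138/49504 = (-110 - 56) + 47138*(1/49504) = -166 + 259/272 = -44893/272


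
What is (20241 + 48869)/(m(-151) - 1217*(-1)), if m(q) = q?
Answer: 34555/533 ≈ 64.831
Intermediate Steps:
(20241 + 48869)/(m(-151) - 1217*(-1)) = (20241 + 48869)/(-151 - 1217*(-1)) = 69110/(-151 + 1217) = 69110/1066 = 69110*(1/1066) = 34555/533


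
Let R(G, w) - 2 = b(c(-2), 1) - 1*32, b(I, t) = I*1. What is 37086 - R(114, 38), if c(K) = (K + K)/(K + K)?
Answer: 37115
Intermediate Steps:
c(K) = 1 (c(K) = (2*K)/((2*K)) = (2*K)*(1/(2*K)) = 1)
b(I, t) = I
R(G, w) = -29 (R(G, w) = 2 + (1 - 1*32) = 2 + (1 - 32) = 2 - 31 = -29)
37086 - R(114, 38) = 37086 - 1*(-29) = 37086 + 29 = 37115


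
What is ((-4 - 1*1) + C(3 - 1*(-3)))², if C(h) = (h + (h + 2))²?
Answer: 36481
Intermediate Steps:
C(h) = (2 + 2*h)² (C(h) = (h + (2 + h))² = (2 + 2*h)²)
((-4 - 1*1) + C(3 - 1*(-3)))² = ((-4 - 1*1) + 4*(1 + (3 - 1*(-3)))²)² = ((-4 - 1) + 4*(1 + (3 + 3))²)² = (-5 + 4*(1 + 6)²)² = (-5 + 4*7²)² = (-5 + 4*49)² = (-5 + 196)² = 191² = 36481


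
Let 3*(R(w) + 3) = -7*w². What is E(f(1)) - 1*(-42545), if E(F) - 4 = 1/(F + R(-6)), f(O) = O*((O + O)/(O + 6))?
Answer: 25827236/607 ≈ 42549.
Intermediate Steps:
f(O) = 2*O²/(6 + O) (f(O) = O*((2*O)/(6 + O)) = O*(2*O/(6 + O)) = 2*O²/(6 + O))
R(w) = -3 - 7*w²/3 (R(w) = -3 + (-7*w²)/3 = -3 - 7*w²/3)
E(F) = 4 + 1/(-87 + F) (E(F) = 4 + 1/(F + (-3 - 7/3*(-6)²)) = 4 + 1/(F + (-3 - 7/3*36)) = 4 + 1/(F + (-3 - 84)) = 4 + 1/(F - 87) = 4 + 1/(-87 + F))
E(f(1)) - 1*(-42545) = (347 - 8*1²/(6 + 1))/(87 - 2*1²/(6 + 1)) - 1*(-42545) = (347 - 8/7)/(87 - 2/7) + 42545 = (2421/7)/(607/7) + 42545 = (7/607)*(2421/7) + 42545 = 2421/607 + 42545 = 25827236/607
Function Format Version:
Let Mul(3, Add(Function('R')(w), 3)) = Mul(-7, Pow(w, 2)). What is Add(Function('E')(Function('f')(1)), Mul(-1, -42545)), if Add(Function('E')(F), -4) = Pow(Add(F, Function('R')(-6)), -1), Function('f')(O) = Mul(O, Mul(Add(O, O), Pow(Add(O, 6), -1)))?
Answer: Rational(25827236, 607) ≈ 42549.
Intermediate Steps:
Function('f')(O) = Mul(2, Pow(O, 2), Pow(Add(6, O), -1)) (Function('f')(O) = Mul(O, Mul(Mul(2, O), Pow(Add(6, O), -1))) = Mul(O, Mul(2, O, Pow(Add(6, O), -1))) = Mul(2, Pow(O, 2), Pow(Add(6, O), -1)))
Function('R')(w) = Add(-3, Mul(Rational(-7, 3), Pow(w, 2))) (Function('R')(w) = Add(-3, Mul(Rational(1, 3), Mul(-7, Pow(w, 2)))) = Add(-3, Mul(Rational(-7, 3), Pow(w, 2))))
Function('E')(F) = Add(4, Pow(Add(-87, F), -1)) (Function('E')(F) = Add(4, Pow(Add(F, Add(-3, Mul(Rational(-7, 3), Pow(-6, 2)))), -1)) = Add(4, Pow(Add(F, Add(-3, Mul(Rational(-7, 3), 36))), -1)) = Add(4, Pow(Add(F, Add(-3, -84)), -1)) = Add(4, Pow(Add(F, -87), -1)) = Add(4, Pow(Add(-87, F), -1)))
Add(Function('E')(Function('f')(1)), Mul(-1, -42545)) = Add(Mul(Pow(Add(87, Mul(-1, Mul(2, Pow(1, 2), Pow(Add(6, 1), -1)))), -1), Add(347, Mul(-4, Mul(2, Pow(1, 2), Pow(Add(6, 1), -1))))), Mul(-1, -42545)) = Add(Mul(Pow(Add(87, Mul(-1, Mul(2, 1, Pow(7, -1)))), -1), Add(347, Mul(-4, Mul(2, 1, Pow(7, -1))))), 42545) = Add(Mul(Pow(Add(87, Mul(-1, Mul(2, 1, Rational(1, 7)))), -1), Add(347, Mul(-4, Mul(2, 1, Rational(1, 7))))), 42545) = Add(Mul(Pow(Add(87, Mul(-1, Rational(2, 7))), -1), Add(347, Mul(-4, Rational(2, 7)))), 42545) = Add(Mul(Pow(Add(87, Rational(-2, 7)), -1), Add(347, Rational(-8, 7))), 42545) = Add(Mul(Pow(Rational(607, 7), -1), Rational(2421, 7)), 42545) = Add(Mul(Rational(7, 607), Rational(2421, 7)), 42545) = Add(Rational(2421, 607), 42545) = Rational(25827236, 607)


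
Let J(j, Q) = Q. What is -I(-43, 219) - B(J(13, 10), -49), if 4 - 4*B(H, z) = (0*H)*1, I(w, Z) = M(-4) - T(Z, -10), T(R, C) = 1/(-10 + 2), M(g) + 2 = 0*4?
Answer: 7/8 ≈ 0.87500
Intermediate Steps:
M(g) = -2 (M(g) = -2 + 0*4 = -2 + 0 = -2)
T(R, C) = -1/8 (T(R, C) = 1/(-8) = -1/8)
I(w, Z) = -15/8 (I(w, Z) = -2 - 1*(-1/8) = -2 + 1/8 = -15/8)
B(H, z) = 1 (B(H, z) = 1 - 0*H/4 = 1 - 0 = 1 - 1/4*0 = 1 + 0 = 1)
-I(-43, 219) - B(J(13, 10), -49) = -1*(-15/8) - 1*1 = 15/8 - 1 = 7/8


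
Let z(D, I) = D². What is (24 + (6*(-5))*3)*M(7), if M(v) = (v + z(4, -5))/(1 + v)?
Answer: -759/4 ≈ -189.75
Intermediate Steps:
M(v) = (16 + v)/(1 + v) (M(v) = (v + 4²)/(1 + v) = (v + 16)/(1 + v) = (16 + v)/(1 + v))
(24 + (6*(-5))*3)*M(7) = (24 + (6*(-5))*3)*((16 + 7)/(1 + 7)) = (24 - 30*3)*(23/8) = (24 - 90)*((⅛)*23) = -66*23/8 = -759/4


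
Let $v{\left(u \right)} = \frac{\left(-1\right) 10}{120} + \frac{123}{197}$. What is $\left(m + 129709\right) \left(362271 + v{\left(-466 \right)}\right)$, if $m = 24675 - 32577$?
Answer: $\frac{104316723490861}{2364} \approx 4.4127 \cdot 10^{10}$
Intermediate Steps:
$v{\left(u \right)} = \frac{1279}{2364}$ ($v{\left(u \right)} = \left(-10\right) \frac{1}{120} + 123 \cdot \frac{1}{197} = - \frac{1}{12} + \frac{123}{197} = \frac{1279}{2364}$)
$m = -7902$
$\left(m + 129709\right) \left(362271 + v{\left(-466 \right)}\right) = \left(-7902 + 129709\right) \left(362271 + \frac{1279}{2364}\right) = 121807 \cdot \frac{856409923}{2364} = \frac{104316723490861}{2364}$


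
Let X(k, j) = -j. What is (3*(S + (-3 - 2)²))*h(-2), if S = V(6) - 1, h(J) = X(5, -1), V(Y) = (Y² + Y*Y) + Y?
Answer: 306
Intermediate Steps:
V(Y) = Y + 2*Y² (V(Y) = (Y² + Y²) + Y = 2*Y² + Y = Y + 2*Y²)
h(J) = 1 (h(J) = -1*(-1) = 1)
S = 77 (S = 6*(1 + 2*6) - 1 = 6*(1 + 12) - 1 = 6*13 - 1 = 78 - 1 = 77)
(3*(S + (-3 - 2)²))*h(-2) = (3*(77 + (-3 - 2)²))*1 = (3*(77 + (-5)²))*1 = (3*(77 + 25))*1 = (3*102)*1 = 306*1 = 306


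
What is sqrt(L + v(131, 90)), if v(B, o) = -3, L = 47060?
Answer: sqrt(47057) ≈ 216.93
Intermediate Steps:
sqrt(L + v(131, 90)) = sqrt(47060 - 3) = sqrt(47057)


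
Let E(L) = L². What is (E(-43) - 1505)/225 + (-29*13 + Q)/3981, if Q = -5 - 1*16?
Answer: 426638/298575 ≈ 1.4289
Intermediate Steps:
Q = -21 (Q = -5 - 16 = -21)
(E(-43) - 1505)/225 + (-29*13 + Q)/3981 = ((-43)² - 1505)/225 + (-29*13 - 21)/3981 = (1849 - 1505)*(1/225) + (-377 - 21)*(1/3981) = 344*(1/225) - 398*1/3981 = 344/225 - 398/3981 = 426638/298575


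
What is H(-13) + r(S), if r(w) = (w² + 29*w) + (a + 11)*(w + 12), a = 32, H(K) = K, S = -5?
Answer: 168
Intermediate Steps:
r(w) = 516 + w² + 72*w (r(w) = (w² + 29*w) + (32 + 11)*(w + 12) = (w² + 29*w) + 43*(12 + w) = (w² + 29*w) + (516 + 43*w) = 516 + w² + 72*w)
H(-13) + r(S) = -13 + (516 + (-5)² + 72*(-5)) = -13 + (516 + 25 - 360) = -13 + 181 = 168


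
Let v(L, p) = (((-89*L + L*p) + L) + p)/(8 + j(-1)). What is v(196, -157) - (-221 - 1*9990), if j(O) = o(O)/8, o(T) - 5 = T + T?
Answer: 298721/67 ≈ 4458.5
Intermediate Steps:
o(T) = 5 + 2*T (o(T) = 5 + (T + T) = 5 + 2*T)
j(O) = 5/8 + O/4 (j(O) = (5 + 2*O)/8 = (5 + 2*O)*(1/8) = 5/8 + O/4)
v(L, p) = -704*L/67 + 8*p/67 + 8*L*p/67 (v(L, p) = (((-89*L + L*p) + L) + p)/(8 + (5/8 + (1/4)*(-1))) = ((-88*L + L*p) + p)/(8 + (5/8 - 1/4)) = (p - 88*L + L*p)/(8 + 3/8) = (p - 88*L + L*p)/(67/8) = (p - 88*L + L*p)*(8/67) = -704*L/67 + 8*p/67 + 8*L*p/67)
v(196, -157) - (-221 - 1*9990) = (-704/67*196 + (8/67)*(-157) + (8/67)*196*(-157)) - (-221 - 1*9990) = (-137984/67 - 1256/67 - 246176/67) - (-221 - 9990) = -385416/67 - 1*(-10211) = -385416/67 + 10211 = 298721/67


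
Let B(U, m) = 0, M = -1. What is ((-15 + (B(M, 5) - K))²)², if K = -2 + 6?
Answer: 130321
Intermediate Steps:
K = 4
((-15 + (B(M, 5) - K))²)² = ((-15 + (0 - 1*4))²)² = ((-15 + (0 - 4))²)² = ((-15 - 4)²)² = ((-19)²)² = 361² = 130321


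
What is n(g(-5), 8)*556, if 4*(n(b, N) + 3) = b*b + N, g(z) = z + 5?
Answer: -556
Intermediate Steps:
g(z) = 5 + z
n(b, N) = -3 + N/4 + b²/4 (n(b, N) = -3 + (b*b + N)/4 = -3 + (b² + N)/4 = -3 + (N + b²)/4 = -3 + (N/4 + b²/4) = -3 + N/4 + b²/4)
n(g(-5), 8)*556 = (-3 + (¼)*8 + (5 - 5)²/4)*556 = (-3 + 2 + (¼)*0²)*556 = (-3 + 2 + (¼)*0)*556 = (-3 + 2 + 0)*556 = -1*556 = -556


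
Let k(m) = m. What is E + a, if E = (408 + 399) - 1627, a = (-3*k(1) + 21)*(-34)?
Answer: -1432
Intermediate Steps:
a = -612 (a = (-3*1 + 21)*(-34) = (-3 + 21)*(-34) = 18*(-34) = -612)
E = -820 (E = 807 - 1627 = -820)
E + a = -820 - 612 = -1432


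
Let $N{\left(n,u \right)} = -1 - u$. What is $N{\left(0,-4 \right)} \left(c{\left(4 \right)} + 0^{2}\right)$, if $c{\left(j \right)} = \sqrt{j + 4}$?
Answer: $6 \sqrt{2} \approx 8.4853$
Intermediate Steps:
$c{\left(j \right)} = \sqrt{4 + j}$
$N{\left(0,-4 \right)} \left(c{\left(4 \right)} + 0^{2}\right) = \left(-1 - -4\right) \left(\sqrt{4 + 4} + 0^{2}\right) = \left(-1 + 4\right) \left(\sqrt{8} + 0\right) = 3 \left(2 \sqrt{2} + 0\right) = 3 \cdot 2 \sqrt{2} = 6 \sqrt{2}$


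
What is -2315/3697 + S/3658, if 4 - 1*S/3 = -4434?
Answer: 20376794/6761813 ≈ 3.0135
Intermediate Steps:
S = 13314 (S = 12 - 3*(-4434) = 12 + 13302 = 13314)
-2315/3697 + S/3658 = -2315/3697 + 13314/3658 = -2315*1/3697 + 13314*(1/3658) = -2315/3697 + 6657/1829 = 20376794/6761813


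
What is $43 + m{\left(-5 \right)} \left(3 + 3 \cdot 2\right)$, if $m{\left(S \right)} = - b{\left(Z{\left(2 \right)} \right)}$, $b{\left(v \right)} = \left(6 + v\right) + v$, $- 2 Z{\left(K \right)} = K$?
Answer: $7$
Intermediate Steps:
$Z{\left(K \right)} = - \frac{K}{2}$
$b{\left(v \right)} = 6 + 2 v$
$m{\left(S \right)} = -4$ ($m{\left(S \right)} = - (6 + 2 \left(\left(- \frac{1}{2}\right) 2\right)) = - (6 + 2 \left(-1\right)) = - (6 - 2) = \left(-1\right) 4 = -4$)
$43 + m{\left(-5 \right)} \left(3 + 3 \cdot 2\right) = 43 - 4 \left(3 + 3 \cdot 2\right) = 43 - 4 \left(3 + 6\right) = 43 - 36 = 7$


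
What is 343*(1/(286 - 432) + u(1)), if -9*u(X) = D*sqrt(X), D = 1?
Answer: -53165/1314 ≈ -40.460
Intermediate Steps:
u(X) = -sqrt(X)/9
343*(1/(286 - 432) + u(1)) = 343*(1/(286 - 432) - sqrt(1)/9) = 343*(1/(-146) - 1/9*1) = 343*(-1/146 - 1/9) = 343*(-155/1314) = -53165/1314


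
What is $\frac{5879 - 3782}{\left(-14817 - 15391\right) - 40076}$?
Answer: $- \frac{699}{23428} \approx -0.029836$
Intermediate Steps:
$\frac{5879 - 3782}{\left(-14817 - 15391\right) - 40076} = \frac{5879 - 3782}{-30208 - 40076} = \frac{2097}{-70284} = 2097 \left(- \frac{1}{70284}\right) = - \frac{699}{23428}$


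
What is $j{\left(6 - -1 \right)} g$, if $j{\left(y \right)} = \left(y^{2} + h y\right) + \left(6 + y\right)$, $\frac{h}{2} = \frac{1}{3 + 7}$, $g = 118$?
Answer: $\frac{37406}{5} \approx 7481.2$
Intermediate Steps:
$h = \frac{1}{5}$ ($h = \frac{2}{3 + 7} = \frac{2}{10} = 2 \cdot \frac{1}{10} = \frac{1}{5} \approx 0.2$)
$j{\left(y \right)} = 6 + y^{2} + \frac{6 y}{5}$ ($j{\left(y \right)} = \left(y^{2} + \frac{y}{5}\right) + \left(6 + y\right) = 6 + y^{2} + \frac{6 y}{5}$)
$j{\left(6 - -1 \right)} g = \left(6 + \left(6 - -1\right)^{2} + \frac{6 \left(6 - -1\right)}{5}\right) 118 = \left(6 + \left(6 + 1\right)^{2} + \frac{6 \left(6 + 1\right)}{5}\right) 118 = \left(6 + 7^{2} + \frac{6}{5} \cdot 7\right) 118 = \left(6 + 49 + \frac{42}{5}\right) 118 = \frac{317}{5} \cdot 118 = \frac{37406}{5}$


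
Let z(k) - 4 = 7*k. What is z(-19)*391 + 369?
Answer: -50070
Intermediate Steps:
z(k) = 4 + 7*k
z(-19)*391 + 369 = (4 + 7*(-19))*391 + 369 = (4 - 133)*391 + 369 = -129*391 + 369 = -50439 + 369 = -50070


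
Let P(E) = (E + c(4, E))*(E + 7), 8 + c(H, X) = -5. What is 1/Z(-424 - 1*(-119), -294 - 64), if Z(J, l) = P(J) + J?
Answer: 1/94459 ≈ 1.0587e-5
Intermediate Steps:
c(H, X) = -13 (c(H, X) = -8 - 5 = -13)
P(E) = (-13 + E)*(7 + E) (P(E) = (E - 13)*(E + 7) = (-13 + E)*(7 + E))
Z(J, l) = -91 + J² - 5*J (Z(J, l) = (-91 + J² - 6*J) + J = -91 + J² - 5*J)
1/Z(-424 - 1*(-119), -294 - 64) = 1/(-91 + (-424 - 1*(-119))² - 5*(-424 - 1*(-119))) = 1/(-91 + (-424 + 119)² - 5*(-424 + 119)) = 1/(-91 + (-305)² - 5*(-305)) = 1/(-91 + 93025 + 1525) = 1/94459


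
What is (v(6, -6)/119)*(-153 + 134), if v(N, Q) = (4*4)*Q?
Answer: 1824/119 ≈ 15.328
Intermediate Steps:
v(N, Q) = 16*Q
(v(6, -6)/119)*(-153 + 134) = ((16*(-6))/119)*(-153 + 134) = -96*1/119*(-19) = -96/119*(-19) = 1824/119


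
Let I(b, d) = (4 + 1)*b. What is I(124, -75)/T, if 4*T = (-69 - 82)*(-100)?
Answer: 124/755 ≈ 0.16424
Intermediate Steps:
I(b, d) = 5*b
T = 3775 (T = ((-69 - 82)*(-100))/4 = (-151*(-100))/4 = (¼)*15100 = 3775)
I(124, -75)/T = (5*124)/3775 = 620*(1/3775) = 124/755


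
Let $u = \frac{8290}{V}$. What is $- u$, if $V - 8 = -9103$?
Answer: $\frac{1658}{1819} \approx 0.91149$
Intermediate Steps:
$V = -9095$ ($V = 8 - 9103 = -9095$)
$u = - \frac{1658}{1819}$ ($u = \frac{8290}{-9095} = 8290 \left(- \frac{1}{9095}\right) = - \frac{1658}{1819} \approx -0.91149$)
$- u = \left(-1\right) \left(- \frac{1658}{1819}\right) = \frac{1658}{1819}$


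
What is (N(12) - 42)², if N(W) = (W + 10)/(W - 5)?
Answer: 73984/49 ≈ 1509.9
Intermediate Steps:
N(W) = (10 + W)/(-5 + W)
(N(12) - 42)² = ((10 + 12)/(-5 + 12) - 42)² = (22/7 - 42)² = (-272/7)² = 73984/49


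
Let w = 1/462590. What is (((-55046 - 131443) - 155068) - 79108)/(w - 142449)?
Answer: 11446789550/3876204877 ≈ 2.9531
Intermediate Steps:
w = 1/462590 ≈ 2.1617e-6
(((-55046 - 131443) - 155068) - 79108)/(w - 142449) = (((-55046 - 131443) - 155068) - 79108)/(1/462590 - 142449) = ((-186489 - 155068) - 79108)/(-65895482909/462590) = (-341557 - 79108)*(-462590/65895482909) = -420665*(-462590/65895482909) = 11446789550/3876204877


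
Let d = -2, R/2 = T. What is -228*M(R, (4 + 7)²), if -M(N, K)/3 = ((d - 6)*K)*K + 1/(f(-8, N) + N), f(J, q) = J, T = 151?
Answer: -3925661934/49 ≈ -8.0116e+7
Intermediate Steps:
R = 302 (R = 2*151 = 302)
M(N, K) = -3/(-8 + N) + 24*K² (M(N, K) = -3*(((-2 - 6)*K)*K + 1/(-8 + N)) = -3*((-8*K)*K + 1/(-8 + N)) = -3*(-8*K² + 1/(-8 + N)) = -3*(1/(-8 + N) - 8*K²) = -3/(-8 + N) + 24*K²)
-228*M(R, (4 + 7)²) = -684*(-1 - 64*(4 + 7)⁴ + 8*302*((4 + 7)²)²)/(-8 + 302) = -684*(-1 - 64*(11²)² + 8*302*(11²)²)/294 = -684*(-1 - 64*121² + 8*302*121²)/294 = -684*(-1 - 64*14641 + 8*302*14641)/294 = -684*(-1 - 937024 + 35372656)/294 = -684*34435631/294 = -228*34435631/98 = -3925661934/49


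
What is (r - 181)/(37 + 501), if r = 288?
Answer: 107/538 ≈ 0.19888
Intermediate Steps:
(r - 181)/(37 + 501) = (288 - 181)/(37 + 501) = 107/538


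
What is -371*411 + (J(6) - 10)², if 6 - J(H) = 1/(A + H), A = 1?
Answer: -7470728/49 ≈ -1.5246e+5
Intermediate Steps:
J(H) = 6 - 1/(1 + H)
-371*411 + (J(6) - 10)² = -371*411 + ((5 + 6*6)/(1 + 6) - 10)² = -152481 + ((5 + 36)/7 - 10)² = -152481 + ((⅐)*41 - 10)² = -152481 + (41/7 - 10)² = -152481 + (-29/7)² = -152481 + 841/49 = -7470728/49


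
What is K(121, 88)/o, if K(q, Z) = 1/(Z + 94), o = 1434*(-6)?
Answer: -1/1565928 ≈ -6.3860e-7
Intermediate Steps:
o = -8604
K(q, Z) = 1/(94 + Z)
K(121, 88)/o = 1/((94 + 88)*(-8604)) = -1/8604/182 = (1/182)*(-1/8604) = -1/1565928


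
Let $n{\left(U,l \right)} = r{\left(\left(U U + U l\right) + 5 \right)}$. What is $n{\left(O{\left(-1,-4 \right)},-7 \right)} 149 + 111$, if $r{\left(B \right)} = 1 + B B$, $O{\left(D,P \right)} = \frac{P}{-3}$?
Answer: $\frac{99881}{81} \approx 1233.1$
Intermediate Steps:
$O{\left(D,P \right)} = - \frac{P}{3}$ ($O{\left(D,P \right)} = P \left(- \frac{1}{3}\right) = - \frac{P}{3}$)
$r{\left(B \right)} = 1 + B^{2}$
$n{\left(U,l \right)} = 1 + \left(5 + U^{2} + U l\right)^{2}$ ($n{\left(U,l \right)} = 1 + \left(\left(U U + U l\right) + 5\right)^{2} = 1 + \left(\left(U^{2} + U l\right) + 5\right)^{2} = 1 + \left(5 + U^{2} + U l\right)^{2}$)
$n{\left(O{\left(-1,-4 \right)},-7 \right)} 149 + 111 = \left(1 + \left(5 + \left(\left(- \frac{1}{3}\right) \left(-4\right)\right)^{2} + \left(- \frac{1}{3}\right) \left(-4\right) \left(-7\right)\right)^{2}\right) 149 + 111 = \left(1 + \left(5 + \left(\frac{4}{3}\right)^{2} + \frac{4}{3} \left(-7\right)\right)^{2}\right) 149 + 111 = \left(1 + \left(5 + \frac{16}{9} - \frac{28}{3}\right)^{2}\right) 149 + 111 = \left(1 + \left(- \frac{23}{9}\right)^{2}\right) 149 + 111 = \left(1 + \frac{529}{81}\right) 149 + 111 = \frac{610}{81} \cdot 149 + 111 = \frac{90890}{81} + 111 = \frac{99881}{81}$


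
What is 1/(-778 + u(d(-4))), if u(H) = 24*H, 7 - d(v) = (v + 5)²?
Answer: -1/634 ≈ -0.0015773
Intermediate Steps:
d(v) = 7 - (5 + v)² (d(v) = 7 - (v + 5)² = 7 - (5 + v)²)
1/(-778 + u(d(-4))) = 1/(-778 + 24*(7 - (5 - 4)²)) = 1/(-778 + 24*(7 - 1*1²)) = 1/(-778 + 24*(7 - 1*1)) = 1/(-778 + 24*(7 - 1)) = 1/(-778 + 24*6) = 1/(-778 + 144) = 1/(-634) = -1/634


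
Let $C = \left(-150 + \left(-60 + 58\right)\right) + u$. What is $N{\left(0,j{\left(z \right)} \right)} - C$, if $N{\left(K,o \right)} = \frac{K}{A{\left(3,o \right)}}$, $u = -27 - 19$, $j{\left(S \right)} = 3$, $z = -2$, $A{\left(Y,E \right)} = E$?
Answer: $198$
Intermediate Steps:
$u = -46$ ($u = -27 - 19 = -46$)
$N{\left(K,o \right)} = \frac{K}{o}$
$C = -198$ ($C = \left(-150 + \left(-60 + 58\right)\right) - 46 = \left(-150 - 2\right) - 46 = -152 - 46 = -198$)
$N{\left(0,j{\left(z \right)} \right)} - C = \frac{0}{3} - -198 = 0 \cdot \frac{1}{3} + 198 = 0 + 198 = 198$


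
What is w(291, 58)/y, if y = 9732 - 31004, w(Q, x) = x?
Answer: -29/10636 ≈ -0.0027266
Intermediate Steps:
y = -21272
w(291, 58)/y = 58/(-21272) = 58*(-1/21272) = -29/10636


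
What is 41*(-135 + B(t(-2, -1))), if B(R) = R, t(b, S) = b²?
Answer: -5371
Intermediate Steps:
41*(-135 + B(t(-2, -1))) = 41*(-135 + (-2)²) = 41*(-135 + 4) = 41*(-131) = -5371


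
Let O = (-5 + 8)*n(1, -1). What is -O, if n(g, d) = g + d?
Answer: 0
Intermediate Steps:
n(g, d) = d + g
O = 0 (O = (-5 + 8)*(-1 + 1) = 3*0 = 0)
-O = -1*0 = 0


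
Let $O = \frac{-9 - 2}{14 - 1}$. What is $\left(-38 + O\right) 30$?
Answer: $- \frac{15150}{13} \approx -1165.4$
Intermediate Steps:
$O = - \frac{11}{13}$ ($O = \frac{-9 - 2}{13} = \left(-11\right) \frac{1}{13} = - \frac{11}{13} \approx -0.84615$)
$\left(-38 + O\right) 30 = \left(-38 - \frac{11}{13}\right) 30 = \left(- \frac{505}{13}\right) 30 = - \frac{15150}{13}$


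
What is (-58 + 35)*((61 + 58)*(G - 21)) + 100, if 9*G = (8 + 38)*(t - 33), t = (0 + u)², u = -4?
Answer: 2658527/9 ≈ 2.9539e+5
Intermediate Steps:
t = 16 (t = (0 - 4)² = (-4)² = 16)
G = -782/9 (G = ((8 + 38)*(16 - 33))/9 = (46*(-17))/9 = (⅑)*(-782) = -782/9 ≈ -86.889)
(-58 + 35)*((61 + 58)*(G - 21)) + 100 = (-58 + 35)*((61 + 58)*(-782/9 - 21)) + 100 = -2737*(-971)/9 + 100 = -23*(-115549/9) + 100 = 2657627/9 + 100 = 2658527/9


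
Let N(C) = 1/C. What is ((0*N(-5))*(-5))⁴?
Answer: 0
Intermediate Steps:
((0*N(-5))*(-5))⁴ = ((0/(-5))*(-5))⁴ = ((0*(-⅕))*(-5))⁴ = (0*(-5))⁴ = 0⁴ = 0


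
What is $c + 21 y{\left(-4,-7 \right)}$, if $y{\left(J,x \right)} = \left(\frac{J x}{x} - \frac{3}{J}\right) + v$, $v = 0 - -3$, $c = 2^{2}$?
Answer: $- \frac{5}{4} \approx -1.25$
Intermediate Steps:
$c = 4$
$v = 3$ ($v = 0 + 3 = 3$)
$y{\left(J,x \right)} = 3 + J - \frac{3}{J}$ ($y{\left(J,x \right)} = \left(\frac{J x}{x} - \frac{3}{J}\right) + 3 = \left(J - \frac{3}{J}\right) + 3 = 3 + J - \frac{3}{J}$)
$c + 21 y{\left(-4,-7 \right)} = 4 + 21 \left(3 - 4 - \frac{3}{-4}\right) = 4 + 21 \left(3 - 4 - - \frac{3}{4}\right) = 4 + 21 \left(3 - 4 + \frac{3}{4}\right) = 4 + 21 \left(- \frac{1}{4}\right) = 4 - \frac{21}{4} = - \frac{5}{4}$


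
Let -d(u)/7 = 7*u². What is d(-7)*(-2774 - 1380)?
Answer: 9973754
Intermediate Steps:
d(u) = -49*u²
d(-7)*(-2774 - 1380) = (-49*(-7)²)*(-2774 - 1380) = -49*49*(-4154) = -2401*(-4154) = 9973754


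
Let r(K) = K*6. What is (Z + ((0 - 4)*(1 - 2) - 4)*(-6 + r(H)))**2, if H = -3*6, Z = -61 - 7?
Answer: 4624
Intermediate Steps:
Z = -68
H = -18
r(K) = 6*K
(Z + ((0 - 4)*(1 - 2) - 4)*(-6 + r(H)))**2 = (-68 + ((0 - 4)*(1 - 2) - 4)*(-6 + 6*(-18)))**2 = (-68 + (-4*(-1) - 4)*(-6 - 108))**2 = (-68 + (4 - 4)*(-114))**2 = (-68 + 0*(-114))**2 = (-68 + 0)**2 = (-68)**2 = 4624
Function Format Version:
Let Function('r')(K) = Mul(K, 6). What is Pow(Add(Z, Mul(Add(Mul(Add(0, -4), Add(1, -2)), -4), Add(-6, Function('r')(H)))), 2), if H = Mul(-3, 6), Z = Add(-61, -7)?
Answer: 4624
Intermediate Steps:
Z = -68
H = -18
Function('r')(K) = Mul(6, K)
Pow(Add(Z, Mul(Add(Mul(Add(0, -4), Add(1, -2)), -4), Add(-6, Function('r')(H)))), 2) = Pow(Add(-68, Mul(Add(Mul(Add(0, -4), Add(1, -2)), -4), Add(-6, Mul(6, -18)))), 2) = Pow(Add(-68, Mul(Add(Mul(-4, -1), -4), Add(-6, -108))), 2) = Pow(Add(-68, Mul(Add(4, -4), -114)), 2) = Pow(Add(-68, Mul(0, -114)), 2) = Pow(Add(-68, 0), 2) = Pow(-68, 2) = 4624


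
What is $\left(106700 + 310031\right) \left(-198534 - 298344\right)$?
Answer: $-207064465818$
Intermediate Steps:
$\left(106700 + 310031\right) \left(-198534 - 298344\right) = 416731 \left(-496878\right) = -207064465818$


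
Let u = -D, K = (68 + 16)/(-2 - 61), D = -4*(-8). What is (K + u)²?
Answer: 10000/9 ≈ 1111.1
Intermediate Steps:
D = 32
K = -4/3 (K = 84/(-63) = 84*(-1/63) = -4/3 ≈ -1.3333)
u = -32 (u = -1*32 = -32)
(K + u)² = (-4/3 - 32)² = (-100/3)² = 10000/9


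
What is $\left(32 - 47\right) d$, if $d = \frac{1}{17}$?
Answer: $- \frac{15}{17} \approx -0.88235$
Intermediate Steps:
$d = \frac{1}{17} \approx 0.058824$
$\left(32 - 47\right) d = \left(32 - 47\right) \frac{1}{17} = \left(-15\right) \frac{1}{17} = - \frac{15}{17}$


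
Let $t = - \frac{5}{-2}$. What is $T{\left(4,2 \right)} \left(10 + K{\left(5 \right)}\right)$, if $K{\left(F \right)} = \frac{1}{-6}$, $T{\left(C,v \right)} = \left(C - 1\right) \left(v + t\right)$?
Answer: $\frac{531}{4} \approx 132.75$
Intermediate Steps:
$t = \frac{5}{2}$ ($t = \left(-5\right) \left(- \frac{1}{2}\right) = \frac{5}{2} \approx 2.5$)
$T{\left(C,v \right)} = \left(-1 + C\right) \left(\frac{5}{2} + v\right)$ ($T{\left(C,v \right)} = \left(C - 1\right) \left(v + \frac{5}{2}\right) = \left(-1 + C\right) \left(\frac{5}{2} + v\right)$)
$K{\left(F \right)} = - \frac{1}{6}$
$T{\left(4,2 \right)} \left(10 + K{\left(5 \right)}\right) = \left(- \frac{5}{2} - 2 + \frac{5}{2} \cdot 4 + 4 \cdot 2\right) \left(10 - \frac{1}{6}\right) = \left(- \frac{5}{2} - 2 + 10 + 8\right) \frac{59}{6} = \frac{27}{2} \cdot \frac{59}{6} = \frac{531}{4}$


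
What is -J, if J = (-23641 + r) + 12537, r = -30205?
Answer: 41309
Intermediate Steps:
J = -41309 (J = (-23641 - 30205) + 12537 = -53846 + 12537 = -41309)
-J = -1*(-41309) = 41309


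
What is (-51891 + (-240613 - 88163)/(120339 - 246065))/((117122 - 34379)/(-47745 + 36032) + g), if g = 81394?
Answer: -5458022978655/8560909458211 ≈ -0.63755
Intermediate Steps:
(-51891 + (-240613 - 88163)/(120339 - 246065))/((117122 - 34379)/(-47745 + 36032) + g) = (-51891 + (-240613 - 88163)/(120339 - 246065))/((117122 - 34379)/(-47745 + 36032) + 81394) = (-51891 - 328776/(-125726))/(82743/(-11713) + 81394) = (-51891 - 328776*(-1/125726))/(82743*(-1/11713) + 81394) = (-51891 + 164388/62863)/(-82743/11713 + 81394) = -3261859545/(62863*953285179/11713) = -3261859545/62863*11713/953285179 = -5458022978655/8560909458211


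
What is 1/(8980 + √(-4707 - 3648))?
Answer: 1796/16129751 - I*√8355/80648755 ≈ 0.00011135 - 1.1334e-6*I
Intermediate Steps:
1/(8980 + √(-4707 - 3648)) = 1/(8980 + √(-8355)) = 1/(8980 + I*√8355)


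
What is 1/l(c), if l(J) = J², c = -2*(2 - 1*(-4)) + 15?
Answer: ⅑ ≈ 0.11111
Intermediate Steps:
c = 3 (c = -2*(2 + 4) + 15 = -2*6 + 15 = -12 + 15 = 3)
1/l(c) = 1/(3²) = 1/9 = ⅑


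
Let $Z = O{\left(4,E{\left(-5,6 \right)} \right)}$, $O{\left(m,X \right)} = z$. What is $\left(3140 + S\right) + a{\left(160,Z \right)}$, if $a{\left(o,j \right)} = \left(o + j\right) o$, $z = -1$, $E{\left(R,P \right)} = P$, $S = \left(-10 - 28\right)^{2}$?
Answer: $30024$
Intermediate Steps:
$S = 1444$ ($S = \left(-38\right)^{2} = 1444$)
$O{\left(m,X \right)} = -1$
$Z = -1$
$a{\left(o,j \right)} = o \left(j + o\right)$ ($a{\left(o,j \right)} = \left(j + o\right) o = o \left(j + o\right)$)
$\left(3140 + S\right) + a{\left(160,Z \right)} = \left(3140 + 1444\right) + 160 \left(-1 + 160\right) = 4584 + 160 \cdot 159 = 4584 + 25440 = 30024$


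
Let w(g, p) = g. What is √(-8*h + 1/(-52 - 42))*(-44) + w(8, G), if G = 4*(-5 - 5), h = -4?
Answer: 8 - 22*√282658/47 ≈ -240.86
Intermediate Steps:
G = -40 (G = 4*(-10) = -40)
√(-8*h + 1/(-52 - 42))*(-44) + w(8, G) = √(-8*(-4) + 1/(-52 - 42))*(-44) + 8 = √(32 + 1/(-94))*(-44) + 8 = √(32 - 1/94)*(-44) + 8 = √(3007/94)*(-44) + 8 = (√282658/94)*(-44) + 8 = -22*√282658/47 + 8 = 8 - 22*√282658/47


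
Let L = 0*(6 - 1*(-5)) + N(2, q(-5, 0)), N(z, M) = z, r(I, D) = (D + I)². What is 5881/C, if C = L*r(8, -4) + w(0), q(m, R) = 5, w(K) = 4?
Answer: 5881/36 ≈ 163.36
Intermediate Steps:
L = 2 (L = 0*(6 - 1*(-5)) + 2 = 0*(6 + 5) + 2 = 0*11 + 2 = 0 + 2 = 2)
C = 36 (C = 2*(-4 + 8)² + 4 = 2*4² + 4 = 2*16 + 4 = 32 + 4 = 36)
5881/C = 5881/36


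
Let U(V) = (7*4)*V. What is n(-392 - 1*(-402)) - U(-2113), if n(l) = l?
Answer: 59174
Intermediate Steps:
U(V) = 28*V
n(-392 - 1*(-402)) - U(-2113) = (-392 - 1*(-402)) - 28*(-2113) = (-392 + 402) - 1*(-59164) = 10 + 59164 = 59174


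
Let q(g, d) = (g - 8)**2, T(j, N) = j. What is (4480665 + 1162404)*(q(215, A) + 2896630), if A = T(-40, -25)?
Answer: 16587682821051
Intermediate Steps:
A = -40
q(g, d) = (-8 + g)**2
(4480665 + 1162404)*(q(215, A) + 2896630) = (4480665 + 1162404)*((-8 + 215)**2 + 2896630) = 5643069*(207**2 + 2896630) = 5643069*(42849 + 2896630) = 5643069*2939479 = 16587682821051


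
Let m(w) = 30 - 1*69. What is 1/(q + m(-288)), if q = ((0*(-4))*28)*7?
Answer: -1/39 ≈ -0.025641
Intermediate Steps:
m(w) = -39 (m(w) = 30 - 69 = -39)
q = 0 (q = (0*28)*7 = 0*7 = 0)
1/(q + m(-288)) = 1/(0 - 39) = 1/(-39) = -1/39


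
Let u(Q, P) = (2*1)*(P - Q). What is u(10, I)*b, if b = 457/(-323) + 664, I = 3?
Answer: -2996210/323 ≈ -9276.2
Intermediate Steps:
u(Q, P) = -2*Q + 2*P (u(Q, P) = 2*(P - Q) = -2*Q + 2*P)
b = 214015/323 (b = 457*(-1/323) + 664 = -457/323 + 664 = 214015/323 ≈ 662.58)
u(10, I)*b = (-2*10 + 2*3)*(214015/323) = (-20 + 6)*(214015/323) = -14*214015/323 = -2996210/323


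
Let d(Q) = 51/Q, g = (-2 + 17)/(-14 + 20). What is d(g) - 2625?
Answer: -13023/5 ≈ -2604.6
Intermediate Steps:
g = 5/2 (g = 15/6 = 15*(⅙) = 5/2 ≈ 2.5000)
d(g) - 2625 = 51/(5/2) - 2625 = 51*(⅖) - 2625 = 102/5 - 2625 = -13023/5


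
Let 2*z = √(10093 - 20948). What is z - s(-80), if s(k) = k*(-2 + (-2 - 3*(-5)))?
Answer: 880 + I*√10855/2 ≈ 880.0 + 52.094*I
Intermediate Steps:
s(k) = 11*k (s(k) = k*(-2 + (-2 + 15)) = k*(-2 + 13) = k*11 = 11*k)
z = I*√10855/2 (z = √(10093 - 20948)/2 = √(-10855)/2 = (I*√10855)/2 = I*√10855/2 ≈ 52.094*I)
z - s(-80) = I*√10855/2 - 11*(-80) = I*√10855/2 - 1*(-880) = I*√10855/2 + 880 = 880 + I*√10855/2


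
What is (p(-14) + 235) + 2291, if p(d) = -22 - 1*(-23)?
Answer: 2527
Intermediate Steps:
p(d) = 1 (p(d) = -22 + 23 = 1)
(p(-14) + 235) + 2291 = (1 + 235) + 2291 = 236 + 2291 = 2527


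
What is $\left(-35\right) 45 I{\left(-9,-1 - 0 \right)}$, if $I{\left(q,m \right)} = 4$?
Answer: $-6300$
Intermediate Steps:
$\left(-35\right) 45 I{\left(-9,-1 - 0 \right)} = \left(-35\right) 45 \cdot 4 = \left(-1575\right) 4 = -6300$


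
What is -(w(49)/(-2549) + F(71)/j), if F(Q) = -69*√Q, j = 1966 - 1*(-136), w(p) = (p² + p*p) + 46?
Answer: 4848/2549 + 69*√71/2102 ≈ 2.1785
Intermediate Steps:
w(p) = 46 + 2*p² (w(p) = (p² + p²) + 46 = 2*p² + 46 = 46 + 2*p²)
j = 2102 (j = 1966 + 136 = 2102)
-(w(49)/(-2549) + F(71)/j) = -((46 + 2*49²)/(-2549) - 69*√71/2102) = -((46 + 2*2401)*(-1/2549) - 69*√71*(1/2102)) = -((46 + 4802)*(-1/2549) - 69*√71/2102) = -(4848*(-1/2549) - 69*√71/2102) = -(-4848/2549 - 69*√71/2102) = 4848/2549 + 69*√71/2102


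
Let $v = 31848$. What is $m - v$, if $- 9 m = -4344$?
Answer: $- \frac{94096}{3} \approx -31365.0$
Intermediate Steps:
$m = \frac{1448}{3}$ ($m = \left(- \frac{1}{9}\right) \left(-4344\right) = \frac{1448}{3} \approx 482.67$)
$m - v = \frac{1448}{3} - 31848 = - \frac{94096}{3}$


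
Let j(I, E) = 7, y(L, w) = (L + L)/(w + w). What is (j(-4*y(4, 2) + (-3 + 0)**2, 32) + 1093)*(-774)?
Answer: -851400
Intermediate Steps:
y(L, w) = L/w (y(L, w) = (2*L)/((2*w)) = (2*L)*(1/(2*w)) = L/w)
(j(-4*y(4, 2) + (-3 + 0)**2, 32) + 1093)*(-774) = (7 + 1093)*(-774) = 1100*(-774) = -851400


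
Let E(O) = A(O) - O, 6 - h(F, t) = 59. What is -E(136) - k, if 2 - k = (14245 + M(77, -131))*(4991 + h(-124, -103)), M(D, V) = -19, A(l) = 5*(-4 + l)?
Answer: 70247462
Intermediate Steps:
A(l) = -20 + 5*l
h(F, t) = -53 (h(F, t) = 6 - 1*59 = 6 - 59 = -53)
E(O) = -20 + 4*O (E(O) = (-20 + 5*O) - O = -20 + 4*O)
k = -70247986 (k = 2 - (14245 - 19)*(4991 - 53) = 2 - 14226*4938 = 2 - 1*70247988 = 2 - 70247988 = -70247986)
-E(136) - k = -(-20 + 4*136) - 1*(-70247986) = -(-20 + 544) + 70247986 = -1*524 + 70247986 = -524 + 70247986 = 70247462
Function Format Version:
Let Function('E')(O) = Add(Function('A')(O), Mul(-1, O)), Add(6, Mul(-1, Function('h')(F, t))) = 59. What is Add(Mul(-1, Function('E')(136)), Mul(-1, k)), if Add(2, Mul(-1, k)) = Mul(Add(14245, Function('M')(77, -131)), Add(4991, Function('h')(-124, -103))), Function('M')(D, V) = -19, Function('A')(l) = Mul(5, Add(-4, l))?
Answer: 70247462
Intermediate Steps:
Function('A')(l) = Add(-20, Mul(5, l))
Function('h')(F, t) = -53 (Function('h')(F, t) = Add(6, Mul(-1, 59)) = Add(6, -59) = -53)
Function('E')(O) = Add(-20, Mul(4, O)) (Function('E')(O) = Add(Add(-20, Mul(5, O)), Mul(-1, O)) = Add(-20, Mul(4, O)))
k = -70247986 (k = Add(2, Mul(-1, Mul(Add(14245, -19), Add(4991, -53)))) = Add(2, Mul(-1, Mul(14226, 4938))) = Add(2, Mul(-1, 70247988)) = Add(2, -70247988) = -70247986)
Add(Mul(-1, Function('E')(136)), Mul(-1, k)) = Add(Mul(-1, Add(-20, Mul(4, 136))), Mul(-1, -70247986)) = Add(Mul(-1, Add(-20, 544)), 70247986) = Add(Mul(-1, 524), 70247986) = Add(-524, 70247986) = 70247462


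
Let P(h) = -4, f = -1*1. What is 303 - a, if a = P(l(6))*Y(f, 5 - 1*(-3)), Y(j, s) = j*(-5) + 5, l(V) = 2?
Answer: 343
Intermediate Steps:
f = -1
Y(j, s) = 5 - 5*j (Y(j, s) = -5*j + 5 = 5 - 5*j)
a = -40 (a = -4*(5 - 5*(-1)) = -4*(5 + 5) = -4*10 = -40)
303 - a = 303 - 1*(-40) = 303 + 40 = 343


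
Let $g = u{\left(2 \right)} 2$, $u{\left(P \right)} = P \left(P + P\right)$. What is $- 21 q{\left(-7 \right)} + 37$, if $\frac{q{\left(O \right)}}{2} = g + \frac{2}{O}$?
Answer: $-623$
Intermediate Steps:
$u{\left(P \right)} = 2 P^{2}$ ($u{\left(P \right)} = P 2 P = 2 P^{2}$)
$g = 16$ ($g = 2 \cdot 2^{2} \cdot 2 = 2 \cdot 4 \cdot 2 = 8 \cdot 2 = 16$)
$q{\left(O \right)} = 32 + \frac{4}{O}$ ($q{\left(O \right)} = 2 \left(16 + \frac{2}{O}\right) = 32 + \frac{4}{O}$)
$- 21 q{\left(-7 \right)} + 37 = - 21 \left(32 + \frac{4}{-7}\right) + 37 = - 21 \left(32 + 4 \left(- \frac{1}{7}\right)\right) + 37 = - 21 \left(32 - \frac{4}{7}\right) + 37 = \left(-21\right) \frac{220}{7} + 37 = -660 + 37 = -623$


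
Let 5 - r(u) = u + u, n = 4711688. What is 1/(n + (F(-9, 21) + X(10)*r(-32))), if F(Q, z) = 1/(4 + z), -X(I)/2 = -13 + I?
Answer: 25/117802551 ≈ 2.1222e-7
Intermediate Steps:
r(u) = 5 - 2*u (r(u) = 5 - (u + u) = 5 - 2*u)
X(I) = 26 - 2*I (X(I) = -2*(-13 + I) = 26 - 2*I)
1/(n + (F(-9, 21) + X(10)*r(-32))) = 1/(4711688 + (1/(4 + 21) + (26 - 2*10)*(5 - 2*(-32)))) = 1/(4711688 + (1/25 + (26 - 20)*(5 + 64))) = 1/(4711688 + (1/25 + 6*69)) = 1/(4711688 + (1/25 + 414)) = 1/(4711688 + 10351/25) = 1/(117802551/25) = 25/117802551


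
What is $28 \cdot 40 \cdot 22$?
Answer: $24640$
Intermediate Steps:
$28 \cdot 40 \cdot 22 = 1120 \cdot 22 = 24640$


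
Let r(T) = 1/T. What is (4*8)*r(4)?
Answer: 8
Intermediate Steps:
(4*8)*r(4) = (4*8)/4 = 32*(¼) = 8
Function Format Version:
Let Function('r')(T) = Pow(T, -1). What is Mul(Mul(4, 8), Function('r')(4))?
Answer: 8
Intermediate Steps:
Mul(Mul(4, 8), Function('r')(4)) = Mul(Mul(4, 8), Pow(4, -1)) = Mul(32, Rational(1, 4)) = 8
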